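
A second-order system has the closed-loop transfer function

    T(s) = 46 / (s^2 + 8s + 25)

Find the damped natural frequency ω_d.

ω_d = 3 rad/s

Comparing s^2 + 8s + 25 to s^2 + 2ζωₙs + ωₙ²: ωₙ = 5 rad/s and ζ = 8/(2·5) = 0.8.
ζωₙ = 8/2 = 4, so ω_d = ωₙ√(1−ζ²) = √(ωₙ² − (ζωₙ)²) = √(25 − 4²) = √9 = 3 rad/s.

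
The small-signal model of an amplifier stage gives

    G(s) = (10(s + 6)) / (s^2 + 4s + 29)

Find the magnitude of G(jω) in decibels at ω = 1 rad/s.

Substitute s = j1: numerator = 60 + j10, denominator = 28 + j4.
|G(j1)| = |60 + j10| / |28 + j4| = 60.828 / 28.284 ≈ 2.151.
In decibels: 20·log₁₀(2.151) ≈ 6.65 dB.

|G(j1)|_dB ≈ 6.65 dB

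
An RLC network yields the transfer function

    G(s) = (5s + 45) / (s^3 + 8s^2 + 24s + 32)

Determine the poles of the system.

s = -2 ± 2j, -4

The poles are the roots of the denominator s^3 + 8s^2 + 24s + 32 = 0.
Trying s = -4: the polynomial evaluates to 0, so (s + 4) is a factor.
Dividing out leaves s^2 + 4s + 8 = 0.
The quadratic formula then gives s = -2 ± 2j.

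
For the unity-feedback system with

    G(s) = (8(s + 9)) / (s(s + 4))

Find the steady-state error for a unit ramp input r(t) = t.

G(s) has one pole at the origin.
This is a Type 1 system. Kv = lim_{s→0} s·G(s) = 72/4 = 18.
e_ss = 1/Kv = 1/(18) = 1/18 ≈ 0.05556.

e_ss = 0.05556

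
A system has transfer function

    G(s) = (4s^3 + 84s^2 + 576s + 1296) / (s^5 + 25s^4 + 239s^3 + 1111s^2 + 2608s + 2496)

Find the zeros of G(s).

Set the numerator to zero: 4s^3 + 84s^2 + 576s + 1296 = 0, i.e. 4·(s^3 + 21s^2 + 144s + 324) = 0.
Factoring: (s + 6)^2(s + 9) = 0.

s = -6, -9, -6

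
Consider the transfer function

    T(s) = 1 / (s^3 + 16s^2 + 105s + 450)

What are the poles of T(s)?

s = -3 + 6j, -3 - 6j, -10

The poles are the roots of the denominator s^3 + 16s^2 + 105s + 450 = 0.
Trying s = -10: the polynomial evaluates to 0, so (s + 10) is a factor.
Dividing out leaves s^2 + 6s + 45 = 0.
The quadratic formula then gives s = -3 ± 6j.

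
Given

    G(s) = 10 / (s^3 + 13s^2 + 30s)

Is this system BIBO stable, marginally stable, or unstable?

The denominator s^3 + 13s^2 + 30s factors as s(s + 3)(s + 10), giving poles at s = 0, -3, -10.
Since the simple pole(s) at s = 0 lie on the jω-axis with none in the right half-plane, the system is marginally stable.

marginally stable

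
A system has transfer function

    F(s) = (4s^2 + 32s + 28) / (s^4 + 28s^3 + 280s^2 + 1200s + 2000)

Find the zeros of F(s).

s = -1, -7

Set the numerator to zero: 4s^2 + 32s + 28 = 0, i.e. 4·(s^2 + 8s + 7) = 0.
Factoring: (s + 1)(s + 7) = 0.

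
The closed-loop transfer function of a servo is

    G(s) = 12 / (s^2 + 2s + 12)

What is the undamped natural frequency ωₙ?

Compare the denominator to the standard form s^2 + 2ζωₙs + ωₙ².
ωₙ² = 12, so ωₙ = √12 ≈ 3.464 rad/s.

ωₙ ≈ 3.464 rad/s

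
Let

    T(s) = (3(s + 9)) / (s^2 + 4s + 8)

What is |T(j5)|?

|T(j5)| ≈ 1.177

Substitute s = j5: numerator = 27 + j15, denominator = -17 + j20.
|T(j5)| = |27 + j15| / |-17 + j20| = 30.887 / 26.249 ≈ 1.177.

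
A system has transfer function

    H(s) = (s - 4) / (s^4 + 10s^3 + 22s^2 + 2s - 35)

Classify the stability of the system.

unstable

The denominator s^4 + 10s^3 + 22s^2 + 2s - 35 factors as (s - 1)(s + 7)(s^2 + 4s + 5), giving poles at s = 1, -7, -2 ± j.
Since the pole(s) at s = 1 lie in the right half-plane, the system is unstable.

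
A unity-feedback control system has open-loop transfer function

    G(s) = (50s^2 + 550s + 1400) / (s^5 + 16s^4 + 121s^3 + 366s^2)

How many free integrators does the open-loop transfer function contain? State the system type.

Type 2

Factor s from the denominator: s^5 + 16s^4 + 121s^3 + 366s^2 = s^2·(s^3 + 16s^2 + 121s + 366).
There are 2 poles at the origin, so the system is Type 2.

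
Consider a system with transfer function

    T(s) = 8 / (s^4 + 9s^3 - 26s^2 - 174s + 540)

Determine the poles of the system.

s = 3 + j, 3 - j, -9, -6

The poles are the roots of the denominator s^4 + 9s^3 - 26s^2 - 174s + 540 = 0.
Trying s = -9: the polynomial evaluates to 0, so (s + 9) is a factor.
Dividing out leaves s^3 - 26s + 60 = 0.
This factors further as (s^2 - 6s + 10)(s + 6) = 0.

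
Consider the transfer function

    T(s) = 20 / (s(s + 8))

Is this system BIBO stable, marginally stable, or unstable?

marginally stable

The poles can be read from the denominator factors: s = 0, -8.
Since the simple pole(s) at s = 0 lie on the jω-axis with none in the right half-plane, the system is marginally stable.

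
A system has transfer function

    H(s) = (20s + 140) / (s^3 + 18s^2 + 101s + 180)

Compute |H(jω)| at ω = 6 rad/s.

|H(j6)| ≈ 0.3027

Substitute s = j6: numerator = 140 + j120, denominator = -468 + j390.
|H(j6)| = |140 + j120| / |-468 + j390| = 184.39 / 609.20 ≈ 0.3027.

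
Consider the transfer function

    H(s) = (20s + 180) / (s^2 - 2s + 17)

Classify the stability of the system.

The denominator s^2 - 2s + 17 factors as (s^2 - 2s + 17), giving poles at s = 1 ± 4j.
Since the pole(s) at s = 1 + 4j, 1 - 4j lie in the right half-plane, the system is unstable.

unstable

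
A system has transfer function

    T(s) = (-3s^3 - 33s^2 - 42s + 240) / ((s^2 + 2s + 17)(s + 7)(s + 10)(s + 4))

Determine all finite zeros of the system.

Set the numerator to zero: -3s^3 - 33s^2 - 42s + 240 = 0, i.e. -3·(s^3 + 11s^2 + 14s - 80) = 0.
Factoring: (s + 8)(s + 5)(s - 2) = 0.

s = -8, -5, 2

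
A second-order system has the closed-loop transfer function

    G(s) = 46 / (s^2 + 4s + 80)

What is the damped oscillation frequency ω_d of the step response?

ω_d ≈ 8.718 rad/s

Comparing s^2 + 4s + 80 to s^2 + 2ζωₙs + ωₙ²: ωₙ = √80 ≈ 8.944 rad/s and ζ = 4/(2·√80) ≈ 0.2236.
ζωₙ = 4/2 = 2, so ω_d = ωₙ√(1−ζ²) = √(ωₙ² − (ζωₙ)²) = √(80 − 2²) = √76 ≈ 8.718 rad/s.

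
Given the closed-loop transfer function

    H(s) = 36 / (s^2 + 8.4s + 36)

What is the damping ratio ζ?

Compare the denominator to the standard form s^2 + 2ζωₙs + ωₙ².
ωₙ² = 36, so ωₙ = 6 rad/s.
2ζωₙ = 8.4, so ζ = 8.4/(2·6) = 0.7.
With ζ = 0.7 the response is underdamped.

ζ = 0.7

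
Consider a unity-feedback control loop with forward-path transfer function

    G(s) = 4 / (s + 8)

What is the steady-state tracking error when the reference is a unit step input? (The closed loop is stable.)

G(s) has no poles at the origin.
This is a Type 0 system. Kp = lim_{s→0} G(s) = 4/8 = 1/2.
e_ss = 1/(1 + Kp) = 1/(1 + 1/2) = 2/3 ≈ 0.6667.

e_ss = 0.6667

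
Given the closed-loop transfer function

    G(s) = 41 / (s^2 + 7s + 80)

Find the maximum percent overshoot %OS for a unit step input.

%OS ≈ 26.3%

Comparing s^2 + 7s + 80 to s^2 + 2ζωₙs + ωₙ²: ωₙ = √80 ≈ 8.944 rad/s and ζ = 7/(2·√80) ≈ 0.3913.
%OS = 100·exp(−πζ/√(1−ζ²)) = 100·exp(−π·0.3913/√(1−0.3913²)) ≈ 26.3%.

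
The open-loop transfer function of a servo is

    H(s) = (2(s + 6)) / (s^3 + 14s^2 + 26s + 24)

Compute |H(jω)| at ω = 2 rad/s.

Substitute s = j2: numerator = 12 + j4, denominator = -32 + j44.
|H(j2)| = |12 + j4| / |-32 + j44| = 12.649 / 54.406 ≈ 0.2325.

|H(j2)| ≈ 0.2325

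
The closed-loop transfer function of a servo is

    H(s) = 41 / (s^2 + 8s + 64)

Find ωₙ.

Compare the denominator to the standard form s^2 + 2ζωₙs + ωₙ².
ωₙ² = 64, so ωₙ = 8 rad/s.

ωₙ = 8 rad/s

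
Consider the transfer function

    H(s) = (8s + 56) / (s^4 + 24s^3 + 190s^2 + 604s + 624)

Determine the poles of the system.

s = -2, -5 ± j, -12

The poles are the roots of the denominator s^4 + 24s^3 + 190s^2 + 604s + 624 = 0.
Trying s = -2: the polynomial evaluates to 0, so (s + 2) is a factor.
Dividing out leaves s^3 + 22s^2 + 146s + 312 = 0.
This factors further as (s^2 + 10s + 26)(s + 12) = 0.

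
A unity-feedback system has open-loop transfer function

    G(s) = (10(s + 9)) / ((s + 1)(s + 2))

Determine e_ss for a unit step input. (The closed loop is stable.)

G(s) has no poles at the origin.
This is a Type 0 system. Kp = lim_{s→0} G(s) = 90/2 = 45.
e_ss = 1/(1 + Kp) = 1/(1 + 45) = 1/46 ≈ 0.02174.

e_ss = 0.02174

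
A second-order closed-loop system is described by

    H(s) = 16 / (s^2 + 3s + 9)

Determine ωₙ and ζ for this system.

Compare the denominator to the standard form s^2 + 2ζωₙs + ωₙ².
ωₙ² = 9, so ωₙ = 3 rad/s.
2ζωₙ = 3, so ζ = 3/(2·3) = 0.5.

ωₙ = 3 rad/s, ζ = 0.5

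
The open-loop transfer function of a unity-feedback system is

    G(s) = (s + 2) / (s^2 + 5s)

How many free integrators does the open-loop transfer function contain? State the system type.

Factor s from the denominator: s^2 + 5s = s·(s + 5).
There is 1 pole at the origin, so the system is Type 1.

Type 1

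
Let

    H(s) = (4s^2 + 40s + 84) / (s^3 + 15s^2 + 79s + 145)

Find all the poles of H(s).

s = -5 + 2j, -5 - 2j, -5

The poles are the roots of the denominator s^3 + 15s^2 + 79s + 145 = 0.
Trying s = -5: the polynomial evaluates to 0, so (s + 5) is a factor.
Dividing out leaves s^2 + 10s + 29 = 0.
The quadratic formula then gives s = -5 ± 2j.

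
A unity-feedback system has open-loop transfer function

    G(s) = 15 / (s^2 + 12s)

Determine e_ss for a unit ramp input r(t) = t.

G(s) has one pole at the origin.
This is a Type 1 system. Kv = lim_{s→0} s·G(s) = 15/12 = 5/4.
e_ss = 1/Kv = 1/(5/4) = 4/5 ≈ 0.8000.

e_ss = 0.8000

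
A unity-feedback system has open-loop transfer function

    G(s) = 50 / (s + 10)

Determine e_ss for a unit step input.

e_ss = 0.1667

G(s) has no poles at the origin.
This is a Type 0 system. Kp = lim_{s→0} G(s) = 50/10 = 5.
e_ss = 1/(1 + Kp) = 1/(1 + 5) = 1/6 ≈ 0.1667.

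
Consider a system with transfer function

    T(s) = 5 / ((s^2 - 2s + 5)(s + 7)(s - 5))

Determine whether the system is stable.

The poles can be read from the denominator factors: s = 1 + 2j, 1 - 2j, -7, 5.
Since the pole(s) at s = 1 + 2j, 1 - 2j, 5 lie in the right half-plane, the system is unstable.

unstable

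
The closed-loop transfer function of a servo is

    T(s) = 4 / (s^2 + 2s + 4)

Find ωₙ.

Compare the denominator to the standard form s^2 + 2ζωₙs + ωₙ².
ωₙ² = 4, so ωₙ = 2 rad/s.

ωₙ = 2 rad/s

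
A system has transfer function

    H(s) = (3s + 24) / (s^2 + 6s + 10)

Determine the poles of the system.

s = -3 + j, -3 - j

The poles are the roots of the denominator s^2 + 6s + 10 = 0.
Using the quadratic formula: s = (-6 ± √(-4))/2 = -3 ± 1j.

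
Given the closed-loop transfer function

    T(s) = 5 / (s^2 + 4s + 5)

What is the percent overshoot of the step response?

%OS ≈ 0.187%

Comparing s^2 + 4s + 5 to s^2 + 2ζωₙs + ωₙ²: ωₙ = √5 ≈ 2.236 rad/s and ζ = 4/(2·√5) ≈ 0.8944.
%OS = 100·exp(−πζ/√(1−ζ²)) = 100·exp(−π·0.8944/√(1−0.8944²)) ≈ 0.187%.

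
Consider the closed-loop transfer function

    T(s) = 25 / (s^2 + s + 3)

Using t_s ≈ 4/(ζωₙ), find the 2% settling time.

t_s ≈ 8 s

Comparing s^2 + s + 3 to s^2 + 2ζωₙs + ωₙ²: ωₙ = √3 ≈ 1.732 rad/s and ζ = 1/(2·√3) ≈ 0.2887.
ζωₙ = 1/2 = 0.5, so t_s ≈ 4/(ζωₙ) = 4/0.5 = 8 s.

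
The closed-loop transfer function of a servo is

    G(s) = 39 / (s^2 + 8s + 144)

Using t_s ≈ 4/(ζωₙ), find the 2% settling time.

Comparing s^2 + 8s + 144 to s^2 + 2ζωₙs + ωₙ²: ωₙ = 12 rad/s and ζ = 8/(2·12) ≈ 0.3333.
ζωₙ = 8/2 = 4, so t_s ≈ 4/(ζωₙ) = 4/4 = 1 s.

t_s ≈ 1 s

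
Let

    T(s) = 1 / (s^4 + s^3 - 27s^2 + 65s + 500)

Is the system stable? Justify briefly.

The denominator s^4 + s^3 - 27s^2 + 65s + 500 factors as (s + 4)(s^2 - 8s + 25)(s + 5), giving poles at s = -4, 4 + 3j, 4 - 3j, -5.
Since the pole(s) at s = 4 + 3j, 4 - 3j lie in the right half-plane, the system is unstable.

unstable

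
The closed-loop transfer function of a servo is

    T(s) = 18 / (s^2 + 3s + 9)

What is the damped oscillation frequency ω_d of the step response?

ω_d ≈ 2.598 rad/s

Comparing s^2 + 3s + 9 to s^2 + 2ζωₙs + ωₙ²: ωₙ = 3 rad/s and ζ = 3/(2·3) = 0.5.
ζωₙ = 3/2 = 1.5, so ω_d = ωₙ√(1−ζ²) = √(ωₙ² − (ζωₙ)²) = √(9 − 1.5²) = √6.75 ≈ 2.598 rad/s.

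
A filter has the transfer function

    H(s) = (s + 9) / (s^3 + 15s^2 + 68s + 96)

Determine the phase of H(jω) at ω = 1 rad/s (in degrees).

At s = j1: numerator = 9 + j1, denominator = 81 + j67.
∠H = ∠num − ∠den = 6.3402° − (39.596°) = -33.26°.

∠H(j1) ≈ -33.26°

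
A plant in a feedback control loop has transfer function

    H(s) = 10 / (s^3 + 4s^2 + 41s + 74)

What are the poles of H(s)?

s = -1 ± 6j, -2

The poles are the roots of the denominator s^3 + 4s^2 + 41s + 74 = 0.
Trying s = -2: the polynomial evaluates to 0, so (s + 2) is a factor.
Dividing out leaves s^2 + 2s + 37 = 0.
The quadratic formula then gives s = -1 ± 6j.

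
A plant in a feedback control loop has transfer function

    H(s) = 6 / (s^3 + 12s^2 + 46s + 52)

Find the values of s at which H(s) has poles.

The poles are the roots of the denominator s^3 + 12s^2 + 46s + 52 = 0.
Trying s = -2: the polynomial evaluates to 0, so (s + 2) is a factor.
Dividing out leaves s^2 + 10s + 26 = 0.
The quadratic formula then gives s = -5 ± 1j.

s = -2, -5 ± j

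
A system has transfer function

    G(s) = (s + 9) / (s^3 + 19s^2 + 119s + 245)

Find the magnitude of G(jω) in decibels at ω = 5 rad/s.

Substitute s = j5: numerator = 9 + j5, denominator = -230 + j470.
|G(j5)| = |9 + j5| / |-230 + j470| = 10.296 / 523.26 ≈ 0.01968.
In decibels: 20·log₁₀(0.01968) ≈ -34.1 dB.

|G(j5)|_dB ≈ -34.1 dB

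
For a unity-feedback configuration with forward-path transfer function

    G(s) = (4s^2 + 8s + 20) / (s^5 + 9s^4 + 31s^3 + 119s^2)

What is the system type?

Factor s from the denominator: s^5 + 9s^4 + 31s^3 + 119s^2 = s^2·(s^3 + 9s^2 + 31s + 119).
There are 2 poles at the origin, so the system is Type 2.

Type 2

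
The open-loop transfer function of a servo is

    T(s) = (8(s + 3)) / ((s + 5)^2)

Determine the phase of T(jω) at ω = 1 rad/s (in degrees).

At s = j1: numerator = 24 + j8, denominator = 24 + j10.
∠T = ∠num − ∠den = 18.435° − (22.620°) = -4.185°.

∠T(j1) ≈ -4.185°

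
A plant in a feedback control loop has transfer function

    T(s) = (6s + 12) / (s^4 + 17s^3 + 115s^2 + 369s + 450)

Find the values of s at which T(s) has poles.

s = -4 ± 3j, -6, -3

The poles are the roots of the denominator s^4 + 17s^3 + 115s^2 + 369s + 450 = 0.
Trying s = -6: the polynomial evaluates to 0, so (s + 6) is a factor.
Dividing out leaves s^3 + 11s^2 + 49s + 75 = 0.
This factors further as (s^2 + 8s + 25)(s + 3) = 0.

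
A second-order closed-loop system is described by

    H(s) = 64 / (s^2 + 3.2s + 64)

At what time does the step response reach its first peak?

t_p ≈ 0.4008 s

Comparing s^2 + 3.2s + 64 to s^2 + 2ζωₙs + ωₙ²: ωₙ = 8 rad/s and ζ = 3.2/(2·8) = 0.2.
ζωₙ = 3.2/2 = 1.6, so ω_d = ωₙ√(1−ζ²) = √(ωₙ² − (ζωₙ)²) = √(64 − 1.6²) = √61.44 ≈ 7.838 rad/s.
t_p = π/ω_d = π/7.838 ≈ 0.4008 s.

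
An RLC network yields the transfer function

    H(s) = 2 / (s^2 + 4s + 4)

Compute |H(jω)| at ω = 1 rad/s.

Substitute s = j1: numerator = 2, denominator = 3 + j4.
|H(j1)| = |2| / |3 + j4| = 2 / 5 = 0.4000.

|H(j1)| = 0.4000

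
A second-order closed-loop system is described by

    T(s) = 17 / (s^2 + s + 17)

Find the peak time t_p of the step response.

Comparing s^2 + s + 17 to s^2 + 2ζωₙs + ωₙ²: ωₙ = √17 ≈ 4.123 rad/s and ζ = 1/(2·√17) ≈ 0.1213.
ζωₙ = 1/2 = 0.5, so ω_d = ωₙ√(1−ζ²) = √(ωₙ² − (ζωₙ)²) = √(17 − 0.5²) = √16.75 ≈ 4.093 rad/s.
t_p = π/ω_d = π/4.093 ≈ 0.7676 s.

t_p ≈ 0.7676 s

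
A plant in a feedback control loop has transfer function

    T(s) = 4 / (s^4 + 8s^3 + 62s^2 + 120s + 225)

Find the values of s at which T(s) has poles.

The poles are the roots of the denominator s^4 + 8s^3 + 62s^2 + 120s + 225 = 0.
No real roots exist; factor into two real quadratics: (s^2 + 2s + 5)(s^2 + 6s + 45) = 0.
Each quadratic gives a conjugate pair via the quadratic formula.

s = -1 ± 2j, -3 ± 6j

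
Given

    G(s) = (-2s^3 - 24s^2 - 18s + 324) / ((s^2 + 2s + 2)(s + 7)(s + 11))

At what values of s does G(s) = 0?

Set the numerator to zero: -2s^3 - 24s^2 - 18s + 324 = 0, i.e. -2·(s^3 + 12s^2 + 9s - 162) = 0.
Factoring: (s + 6)(s - 3)(s + 9) = 0.

s = -6, 3, -9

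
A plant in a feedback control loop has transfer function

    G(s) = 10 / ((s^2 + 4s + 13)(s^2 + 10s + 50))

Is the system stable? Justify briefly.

stable

The poles can be read from the denominator factors: s = -2 + 3j, -2 - 3j, -5 + 5j, -5 - 5j.
Since all poles lie strictly in the left half-plane, the system is stable.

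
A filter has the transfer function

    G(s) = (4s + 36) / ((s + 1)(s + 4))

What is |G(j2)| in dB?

Substitute s = j2: numerator = 36 + j8, denominator = j10.
|G(j2)| = |36 + j8| / |j10| = 36.878 / 10 ≈ 3.688.
In decibels: 20·log₁₀(3.688) ≈ 11.3 dB.

|G(j2)|_dB ≈ 11.3 dB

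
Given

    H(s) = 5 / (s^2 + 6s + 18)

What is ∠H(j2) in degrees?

At s = j2: numerator = 5, denominator = 14 + j12.
∠H = ∠num − ∠den = 0° − (40.601°) = -40.60°.

∠H(j2) ≈ -40.60°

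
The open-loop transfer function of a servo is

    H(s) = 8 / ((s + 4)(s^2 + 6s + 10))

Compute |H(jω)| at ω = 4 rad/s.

Substitute s = j4: numerator = 8, denominator = -120 + j72.
|H(j4)| = |8| / |-120 + j72| = 8 / 139.94 ≈ 0.05717.

|H(j4)| ≈ 0.05717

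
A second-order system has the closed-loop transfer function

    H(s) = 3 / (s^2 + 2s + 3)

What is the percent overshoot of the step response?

Comparing s^2 + 2s + 3 to s^2 + 2ζωₙs + ωₙ²: ωₙ = √3 ≈ 1.732 rad/s and ζ = 2/(2·√3) ≈ 0.5774.
%OS = 100·exp(−πζ/√(1−ζ²)) = 100·exp(−π·0.5774/√(1−0.5774²)) ≈ 10.8%.

%OS ≈ 10.8%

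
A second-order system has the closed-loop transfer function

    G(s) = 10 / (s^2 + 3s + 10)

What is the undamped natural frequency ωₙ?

ωₙ ≈ 3.162 rad/s

Compare the denominator to the standard form s^2 + 2ζωₙs + ωₙ².
ωₙ² = 10, so ωₙ = √10 ≈ 3.162 rad/s.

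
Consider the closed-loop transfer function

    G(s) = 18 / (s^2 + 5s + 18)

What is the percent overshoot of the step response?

%OS ≈ 10.1%

Comparing s^2 + 5s + 18 to s^2 + 2ζωₙs + ωₙ²: ωₙ = √18 ≈ 4.243 rad/s and ζ = 5/(2·√18) ≈ 0.5893.
%OS = 100·exp(−πζ/√(1−ζ²)) = 100·exp(−π·0.5893/√(1−0.5893²)) ≈ 10.1%.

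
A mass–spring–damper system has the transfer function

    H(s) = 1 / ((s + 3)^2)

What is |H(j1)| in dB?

|H(j1)|_dB ≈ -20 dB

Substitute s = j1: numerator = 1, denominator = 8 + j6.
|H(j1)| = |1| / |8 + j6| = 1 / 10 = 0.1000.
In decibels: 20·log₁₀(0.1000) ≈ -20 dB.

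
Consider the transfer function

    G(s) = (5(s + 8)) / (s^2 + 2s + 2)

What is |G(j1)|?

|G(j1)| ≈ 18.03

Substitute s = j1: numerator = 40 + j5, denominator = 1 + j2.
|G(j1)| = |40 + j5| / |1 + j2| = 40.311 / 2.2361 ≈ 18.03.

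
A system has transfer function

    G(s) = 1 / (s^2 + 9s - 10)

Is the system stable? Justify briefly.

unstable

The denominator s^2 + 9s - 10 factors as (s + 10)(s - 1), giving poles at s = -10, 1.
Since the pole(s) at s = 1 lie in the right half-plane, the system is unstable.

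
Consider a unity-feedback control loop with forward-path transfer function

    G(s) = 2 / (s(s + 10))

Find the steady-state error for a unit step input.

e_ss = 0

G(s) has one pole at the origin.
This is a Type 1 system; for a step input the steady-state error is zero.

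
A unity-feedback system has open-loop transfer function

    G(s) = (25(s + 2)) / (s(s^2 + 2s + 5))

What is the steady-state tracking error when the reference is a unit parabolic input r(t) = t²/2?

e_ss = ∞

G(s) has one pole at the origin.
This is a Type 1 system; Ka = lim_{s→0} s^2·G(s) = 0, so the steady-state error for a parabola input is infinite.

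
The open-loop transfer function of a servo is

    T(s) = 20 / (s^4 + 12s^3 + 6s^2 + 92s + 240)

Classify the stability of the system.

The denominator s^4 + 12s^3 + 6s^2 + 92s + 240 factors as (s + 12)(s + 2)(s^2 - 2s + 10), giving poles at s = -12, -2, 1 + 3j, 1 - 3j.
Since the pole(s) at s = 1 ± 3j lie in the right half-plane, the system is unstable.

unstable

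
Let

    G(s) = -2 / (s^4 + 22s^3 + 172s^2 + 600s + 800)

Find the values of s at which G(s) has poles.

The poles are the roots of the denominator s^4 + 22s^3 + 172s^2 + 600s + 800 = 0.
Trying s = -4: the polynomial evaluates to 0, so (s + 4) is a factor.
Dividing out leaves s^3 + 18s^2 + 100s + 200 = 0.
This factors further as (s^2 + 8s + 20)(s + 10) = 0.

s = -4 + 2j, -4 - 2j, -4, -10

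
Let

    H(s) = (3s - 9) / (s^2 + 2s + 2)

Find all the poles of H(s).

The poles are the roots of the denominator s^2 + 2s + 2 = 0.
Using the quadratic formula: s = (-2 ± √(-4))/2 = -1 ± 1j.

s = -1 ± j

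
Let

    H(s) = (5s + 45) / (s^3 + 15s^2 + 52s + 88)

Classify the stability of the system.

stable

The denominator s^3 + 15s^2 + 52s + 88 factors as (s + 11)(s^2 + 4s + 8), giving poles at s = -11, -2 + 2j, -2 - 2j.
Since all poles lie strictly in the left half-plane, the system is stable.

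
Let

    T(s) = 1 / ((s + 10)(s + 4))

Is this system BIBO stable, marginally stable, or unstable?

The poles can be read from the denominator factors: s = -10, -4.
Since all poles lie strictly in the left half-plane, the system is stable.

stable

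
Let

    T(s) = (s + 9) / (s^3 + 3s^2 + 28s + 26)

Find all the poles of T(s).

The poles are the roots of the denominator s^3 + 3s^2 + 28s + 26 = 0.
Trying s = -1: the polynomial evaluates to 0, so (s + 1) is a factor.
Dividing out leaves s^2 + 2s + 26 = 0.
The quadratic formula then gives s = -1 ± 5j.

s = -1 + 5j, -1 - 5j, -1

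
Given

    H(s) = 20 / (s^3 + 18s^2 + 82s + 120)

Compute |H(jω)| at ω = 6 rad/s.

Substitute s = j6: numerator = 20, denominator = -528 + j276.
|H(j6)| = |20| / |-528 + j276| = 20 / 595.79 ≈ 0.03357.

|H(j6)| ≈ 0.03357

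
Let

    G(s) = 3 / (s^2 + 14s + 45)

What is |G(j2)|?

|G(j2)| ≈ 0.06042

Substitute s = j2: numerator = 3, denominator = 41 + j28.
|G(j2)| = |3| / |41 + j28| = 3 / 49.649 ≈ 0.06042.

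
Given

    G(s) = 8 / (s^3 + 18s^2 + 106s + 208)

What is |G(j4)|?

Substitute s = j4: numerator = 8, denominator = -80 + j360.
|G(j4)| = |8| / |-80 + j360| = 8 / 368.78 ≈ 0.02169.

|G(j4)| ≈ 0.02169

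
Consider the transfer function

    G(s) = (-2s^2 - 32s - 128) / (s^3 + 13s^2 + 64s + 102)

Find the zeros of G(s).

Set the numerator to zero: -2s^2 - 32s - 128 = 0, i.e. -2·(s^2 + 16s + 64) = 0.
Factoring: (s + 8)^2 = 0.

s = -8, -8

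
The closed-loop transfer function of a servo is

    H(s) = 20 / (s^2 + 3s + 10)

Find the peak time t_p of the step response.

Comparing s^2 + 3s + 10 to s^2 + 2ζωₙs + ωₙ²: ωₙ = √10 ≈ 3.162 rad/s and ζ = 3/(2·√10) ≈ 0.4743.
ζωₙ = 3/2 = 1.5, so ω_d = ωₙ√(1−ζ²) = √(ωₙ² − (ζωₙ)²) = √(10 − 1.5²) = √7.75 ≈ 2.784 rad/s.
t_p = π/ω_d = π/2.784 ≈ 1.128 s.

t_p ≈ 1.128 s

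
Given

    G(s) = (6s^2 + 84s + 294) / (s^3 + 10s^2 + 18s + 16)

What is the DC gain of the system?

Set s = 0: G(0) = (294) / (16) = 147/8.

G(0) = 147/8 ≈ 18.38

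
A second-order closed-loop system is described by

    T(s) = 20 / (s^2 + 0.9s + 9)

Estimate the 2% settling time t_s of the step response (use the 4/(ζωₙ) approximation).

t_s ≈ 8.889 s

Comparing s^2 + 0.9s + 9 to s^2 + 2ζωₙs + ωₙ²: ωₙ = 3 rad/s and ζ = 0.9/(2·3) = 0.15.
ζωₙ = 0.9/2 = 0.45, so t_s ≈ 4/(ζωₙ) = 4/0.45 ≈ 8.889 s.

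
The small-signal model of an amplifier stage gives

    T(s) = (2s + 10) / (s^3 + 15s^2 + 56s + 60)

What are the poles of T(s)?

The poles are the roots of the denominator s^3 + 15s^2 + 56s + 60 = 0.
Trying s = -2: the polynomial evaluates to 0, so (s + 2) is a factor.
Dividing out leaves s^2 + 13s + 30 = 0.
Factoring the quadratic: (s + 3)(s + 10) = 0.

s = -2, -3, -10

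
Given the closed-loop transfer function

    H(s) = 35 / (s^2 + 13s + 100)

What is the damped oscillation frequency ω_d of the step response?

Comparing s^2 + 13s + 100 to s^2 + 2ζωₙs + ωₙ²: ωₙ = 10 rad/s and ζ = 13/(2·10) = 0.65.
ζωₙ = 13/2 = 6.5, so ω_d = ωₙ√(1−ζ²) = √(ωₙ² − (ζωₙ)²) = √(100 − 6.5²) = √57.75 ≈ 7.599 rad/s.

ω_d ≈ 7.599 rad/s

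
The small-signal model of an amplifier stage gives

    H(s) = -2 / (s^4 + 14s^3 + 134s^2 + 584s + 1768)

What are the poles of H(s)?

s = -3 ± 5j, -4 ± 6j

The poles are the roots of the denominator s^4 + 14s^3 + 134s^2 + 584s + 1768 = 0.
No real roots exist; factor into two real quadratics: (s^2 + 6s + 34)(s^2 + 8s + 52) = 0.
Each quadratic gives a conjugate pair via the quadratic formula.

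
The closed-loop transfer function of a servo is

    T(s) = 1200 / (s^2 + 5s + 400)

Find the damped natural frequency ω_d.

Comparing s^2 + 5s + 400 to s^2 + 2ζωₙs + ωₙ²: ωₙ = 20 rad/s and ζ = 5/(2·20) = 0.125.
ζωₙ = 5/2 = 2.5, so ω_d = ωₙ√(1−ζ²) = √(ωₙ² − (ζωₙ)²) = √(400 − 2.5²) = √393.75 ≈ 19.84 rad/s.

ω_d ≈ 19.84 rad/s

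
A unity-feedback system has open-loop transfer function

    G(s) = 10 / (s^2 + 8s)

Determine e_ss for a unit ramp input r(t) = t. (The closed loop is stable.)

e_ss = 0.8000

G(s) has one pole at the origin.
This is a Type 1 system. Kv = lim_{s→0} s·G(s) = 10/8 = 5/4.
e_ss = 1/Kv = 1/(5/4) = 4/5 ≈ 0.8000.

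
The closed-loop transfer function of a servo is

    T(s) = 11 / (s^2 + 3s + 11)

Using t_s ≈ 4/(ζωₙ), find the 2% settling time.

Comparing s^2 + 3s + 11 to s^2 + 2ζωₙs + ωₙ²: ωₙ = √11 ≈ 3.317 rad/s and ζ = 3/(2·√11) ≈ 0.4523.
ζωₙ = 3/2 = 1.5, so t_s ≈ 4/(ζωₙ) = 4/1.5 ≈ 2.667 s.

t_s ≈ 2.667 s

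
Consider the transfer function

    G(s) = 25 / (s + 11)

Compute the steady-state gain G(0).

G(0) = 25/11 ≈ 2.273

Set s = 0: G(0) = (25) / (11) = 25/11.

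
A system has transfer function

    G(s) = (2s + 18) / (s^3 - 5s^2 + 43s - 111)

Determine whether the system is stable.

The denominator s^3 - 5s^2 + 43s - 111 factors as (s - 3)(s^2 - 2s + 37), giving poles at s = 3, 1 ± 6j.
Since the pole(s) at s = 3, 1 + 6j, 1 - 6j lie in the right half-plane, the system is unstable.

unstable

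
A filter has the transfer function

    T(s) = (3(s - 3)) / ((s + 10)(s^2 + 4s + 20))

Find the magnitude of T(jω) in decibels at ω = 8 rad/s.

|T(j8)|_dB ≈ -28.7 dB

Substitute s = j8: numerator = -9 + j24, denominator = -696 - j32.
|T(j8)| = |-9 + j24| / |-696 - j32| = 25.632 / 696.74 ≈ 0.03679.
In decibels: 20·log₁₀(0.03679) ≈ -28.7 dB.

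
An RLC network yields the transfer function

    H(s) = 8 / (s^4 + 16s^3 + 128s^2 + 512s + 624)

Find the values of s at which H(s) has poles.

The poles are the roots of the denominator s^4 + 16s^3 + 128s^2 + 512s + 624 = 0.
Trying s = -2: the polynomial evaluates to 0, so (s + 2) is a factor.
Dividing out leaves s^3 + 14s^2 + 100s + 312 = 0.
This factors further as (s^2 + 8s + 52)(s + 6) = 0.

s = -4 ± 6j, -2, -6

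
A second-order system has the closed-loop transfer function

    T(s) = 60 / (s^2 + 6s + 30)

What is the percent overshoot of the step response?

%OS ≈ 12.8%

Comparing s^2 + 6s + 30 to s^2 + 2ζωₙs + ωₙ²: ωₙ = √30 ≈ 5.477 rad/s and ζ = 6/(2·√30) ≈ 0.5477.
%OS = 100·exp(−πζ/√(1−ζ²)) = 100·exp(−π·0.5477/√(1−0.5477²)) ≈ 12.8%.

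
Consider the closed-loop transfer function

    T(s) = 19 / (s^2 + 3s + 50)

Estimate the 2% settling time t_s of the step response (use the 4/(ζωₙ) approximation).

Comparing s^2 + 3s + 50 to s^2 + 2ζωₙs + ωₙ²: ωₙ = √50 ≈ 7.071 rad/s and ζ = 3/(2·√50) ≈ 0.2121.
ζωₙ = 3/2 = 1.5, so t_s ≈ 4/(ζωₙ) = 4/1.5 ≈ 2.667 s.

t_s ≈ 2.667 s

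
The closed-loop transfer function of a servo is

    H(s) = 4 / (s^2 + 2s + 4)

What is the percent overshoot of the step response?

Comparing s^2 + 2s + 4 to s^2 + 2ζωₙs + ωₙ²: ωₙ = 2 rad/s and ζ = 2/(2·2) = 0.5.
%OS = 100·exp(−πζ/√(1−ζ²)) = 100·exp(−π·0.5/√(1−0.5²)) ≈ 16.3%.

%OS ≈ 16.3%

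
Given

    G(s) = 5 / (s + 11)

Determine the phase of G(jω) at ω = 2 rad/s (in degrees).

∠G(j2) ≈ -10.30°

At s = j2: numerator = 5, denominator = 11 + j2.
∠G = ∠num − ∠den = 0° − (10.305°) = -10.30°.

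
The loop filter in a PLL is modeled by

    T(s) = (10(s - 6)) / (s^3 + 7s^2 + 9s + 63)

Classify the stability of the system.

The denominator s^3 + 7s^2 + 9s + 63 factors as (s^2 + 9)(s + 7), giving poles at s = 3j, -3j, -7.
Since the simple pole(s) at s = 3j, -3j lie on the jω-axis with none in the right half-plane, the system is marginally stable.

marginally stable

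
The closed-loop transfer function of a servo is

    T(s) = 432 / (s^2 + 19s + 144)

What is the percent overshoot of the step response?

%OS ≈ 1.71%

Comparing s^2 + 19s + 144 to s^2 + 2ζωₙs + ωₙ²: ωₙ = 12 rad/s and ζ = 19/(2·12) ≈ 0.7917.
%OS = 100·exp(−πζ/√(1−ζ²)) = 100·exp(−π·0.7917/√(1−0.7917²)) ≈ 1.71%.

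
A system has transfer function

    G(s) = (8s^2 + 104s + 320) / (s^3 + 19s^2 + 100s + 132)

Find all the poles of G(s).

s = -6, -11, -2

The poles are the roots of the denominator s^3 + 19s^2 + 100s + 132 = 0.
Trying s = -6: the polynomial evaluates to 0, so (s + 6) is a factor.
Dividing out leaves s^2 + 13s + 22 = 0.
Factoring the quadratic: (s + 11)(s + 2) = 0.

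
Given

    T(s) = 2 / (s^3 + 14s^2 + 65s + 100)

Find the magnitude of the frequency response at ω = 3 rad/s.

Substitute s = j3: numerator = 2, denominator = -26 + j168.
|T(j3)| = |2| / |-26 + j168| = 2 / 170 ≈ 0.01176.

|T(j3)| ≈ 0.01176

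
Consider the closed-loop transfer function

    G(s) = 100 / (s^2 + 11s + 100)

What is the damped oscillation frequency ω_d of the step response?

ω_d ≈ 8.352 rad/s

Comparing s^2 + 11s + 100 to s^2 + 2ζωₙs + ωₙ²: ωₙ = 10 rad/s and ζ = 11/(2·10) = 0.55.
ζωₙ = 11/2 = 5.5, so ω_d = ωₙ√(1−ζ²) = √(ωₙ² − (ζωₙ)²) = √(100 − 5.5²) = √69.75 ≈ 8.352 rad/s.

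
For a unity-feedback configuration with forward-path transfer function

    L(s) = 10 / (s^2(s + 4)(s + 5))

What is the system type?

Type 2

The denominator has 2 factors of s at the origin (free integrators), so this is a Type 2 system.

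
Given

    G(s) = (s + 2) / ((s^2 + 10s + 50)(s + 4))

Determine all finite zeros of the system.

Set the numerator to zero: s + 2 = 0.
So s = -2.

s = -2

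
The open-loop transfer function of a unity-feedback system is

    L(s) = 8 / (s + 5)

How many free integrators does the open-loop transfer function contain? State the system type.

Type 0

The denominator has no factor of s at the origin — no free integrator — so this is a Type 0 system.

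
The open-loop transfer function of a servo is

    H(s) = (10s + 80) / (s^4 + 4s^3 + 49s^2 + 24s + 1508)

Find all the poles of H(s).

The poles are the roots of the denominator s^4 + 4s^3 + 49s^2 + 24s + 1508 = 0.
No real roots exist; factor into two real quadratics: (s^2 - 4s + 29)(s^2 + 8s + 52) = 0.
Each quadratic gives a conjugate pair via the quadratic formula.

s = 2 + 5j, 2 - 5j, -4 + 6j, -4 - 6j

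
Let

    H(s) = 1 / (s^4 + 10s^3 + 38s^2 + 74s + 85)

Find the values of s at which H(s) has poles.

s = -4 ± j, -1 ± 2j

The poles are the roots of the denominator s^4 + 10s^3 + 38s^2 + 74s + 85 = 0.
No real roots exist; factor into two real quadratics: (s^2 + 8s + 17)(s^2 + 2s + 5) = 0.
Each quadratic gives a conjugate pair via the quadratic formula.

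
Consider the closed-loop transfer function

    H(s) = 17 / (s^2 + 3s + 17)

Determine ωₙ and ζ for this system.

ωₙ ≈ 4.123 rad/s, ζ ≈ 0.3638

Compare the denominator to the standard form s^2 + 2ζωₙs + ωₙ².
ωₙ² = 17, so ωₙ = √17 ≈ 4.123 rad/s.
2ζωₙ = 3, so ζ = 3/(2·√17) ≈ 0.3638.
With ζ = 0.3638 the response is underdamped.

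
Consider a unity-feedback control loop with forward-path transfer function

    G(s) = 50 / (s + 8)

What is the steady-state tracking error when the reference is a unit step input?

G(s) has no poles at the origin.
This is a Type 0 system. Kp = lim_{s→0} G(s) = 50/8 = 25/4.
e_ss = 1/(1 + Kp) = 1/(1 + 25/4) = 4/29 ≈ 0.1379.

e_ss = 0.1379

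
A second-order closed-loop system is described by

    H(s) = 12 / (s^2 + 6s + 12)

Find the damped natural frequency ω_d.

Comparing s^2 + 6s + 12 to s^2 + 2ζωₙs + ωₙ²: ωₙ = √12 ≈ 3.464 rad/s and ζ = 6/(2·√12) ≈ 0.8660.
ζωₙ = 6/2 = 3, so ω_d = ωₙ√(1−ζ²) = √(ωₙ² − (ζωₙ)²) = √(12 − 3²) = √3 ≈ 1.732 rad/s.

ω_d ≈ 1.732 rad/s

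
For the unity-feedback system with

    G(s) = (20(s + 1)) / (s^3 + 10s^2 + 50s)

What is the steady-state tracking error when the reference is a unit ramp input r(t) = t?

G(s) has one pole at the origin.
This is a Type 1 system. Kv = lim_{s→0} s·G(s) = 20/50 = 2/5.
e_ss = 1/Kv = 1/(2/5) = 5/2 ≈ 2.500.

e_ss = 2.500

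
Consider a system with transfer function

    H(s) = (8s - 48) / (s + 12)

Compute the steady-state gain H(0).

H(0) = -4

Set s = 0: H(0) = (-48) / (12) = -4.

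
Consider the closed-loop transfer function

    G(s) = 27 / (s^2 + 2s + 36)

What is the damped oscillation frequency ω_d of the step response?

ω_d ≈ 5.916 rad/s

Comparing s^2 + 2s + 36 to s^2 + 2ζωₙs + ωₙ²: ωₙ = 6 rad/s and ζ = 2/(2·6) ≈ 0.1667.
ζωₙ = 2/2 = 1, so ω_d = ωₙ√(1−ζ²) = √(ωₙ² − (ζωₙ)²) = √(36 − 1²) = √35 ≈ 5.916 rad/s.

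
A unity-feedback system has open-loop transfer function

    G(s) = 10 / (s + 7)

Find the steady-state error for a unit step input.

G(s) has no poles at the origin.
This is a Type 0 system. Kp = lim_{s→0} G(s) = 10/7.
e_ss = 1/(1 + Kp) = 1/(1 + 10/7) = 7/17 ≈ 0.4118.

e_ss = 0.4118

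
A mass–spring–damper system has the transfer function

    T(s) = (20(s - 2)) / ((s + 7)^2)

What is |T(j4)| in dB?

Substitute s = j4: numerator = -40 + j80, denominator = 33 + j56.
|T(j4)| = |-40 + j80| / |33 + j56| = 89.443 / 65 ≈ 1.376.
In decibels: 20·log₁₀(1.376) ≈ 2.77 dB.

|T(j4)|_dB ≈ 2.77 dB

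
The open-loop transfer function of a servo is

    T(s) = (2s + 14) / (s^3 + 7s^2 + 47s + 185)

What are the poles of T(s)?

The poles are the roots of the denominator s^3 + 7s^2 + 47s + 185 = 0.
Trying s = -5: the polynomial evaluates to 0, so (s + 5) is a factor.
Dividing out leaves s^2 + 2s + 37 = 0.
The quadratic formula then gives s = -1 ± 6j.

s = -1 ± 6j, -5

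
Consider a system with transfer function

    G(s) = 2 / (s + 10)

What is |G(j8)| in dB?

Substitute s = j8: numerator = 2, denominator = 10 + j8.
|G(j8)| = |2| / |10 + j8| = 2 / 12.806 ≈ 0.1562.
In decibels: 20·log₁₀(0.1562) ≈ -16.1 dB.

|G(j8)|_dB ≈ -16.1 dB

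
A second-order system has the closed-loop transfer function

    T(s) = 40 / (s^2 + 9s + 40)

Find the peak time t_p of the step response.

Comparing s^2 + 9s + 40 to s^2 + 2ζωₙs + ωₙ²: ωₙ = √40 ≈ 6.325 rad/s and ζ = 9/(2·√40) ≈ 0.7115.
ζωₙ = 9/2 = 4.5, so ω_d = ωₙ√(1−ζ²) = √(ωₙ² − (ζωₙ)²) = √(40 − 4.5²) = √19.75 ≈ 4.444 rad/s.
t_p = π/ω_d = π/4.444 ≈ 0.7069 s.

t_p ≈ 0.7069 s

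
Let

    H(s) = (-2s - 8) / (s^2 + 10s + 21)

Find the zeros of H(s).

s = -4

Set the numerator to zero: -2s - 8 = 0, i.e. -2·(s + 4) = 0.
So s = -4.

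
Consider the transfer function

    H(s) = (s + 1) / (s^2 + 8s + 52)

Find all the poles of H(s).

The poles are the roots of the denominator s^2 + 8s + 52 = 0.
Using the quadratic formula: s = (-8 ± √(-144))/2 = -4 ± 6j.

s = -4 + 6j, -4 - 6j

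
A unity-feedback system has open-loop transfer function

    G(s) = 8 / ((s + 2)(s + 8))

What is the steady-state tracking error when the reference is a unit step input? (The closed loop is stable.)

e_ss = 0.6667

G(s) has no poles at the origin.
This is a Type 0 system. Kp = lim_{s→0} G(s) = 8/16 = 1/2.
e_ss = 1/(1 + Kp) = 1/(1 + 1/2) = 2/3 ≈ 0.6667.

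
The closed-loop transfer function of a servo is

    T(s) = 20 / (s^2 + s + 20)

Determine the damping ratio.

ζ ≈ 0.1118

Compare the denominator to the standard form s^2 + 2ζωₙs + ωₙ².
ωₙ² = 20, so ωₙ = √20 ≈ 4.472 rad/s.
2ζωₙ = 1, so ζ = 1/(2·√20) ≈ 0.1118.
With ζ = 0.1118 the response is underdamped.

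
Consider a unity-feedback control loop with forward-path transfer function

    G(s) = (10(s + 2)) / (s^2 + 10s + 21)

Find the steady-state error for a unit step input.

e_ss = 0.5122

G(s) has no poles at the origin.
This is a Type 0 system. Kp = lim_{s→0} G(s) = 20/21.
e_ss = 1/(1 + Kp) = 1/(1 + 20/21) = 21/41 ≈ 0.5122.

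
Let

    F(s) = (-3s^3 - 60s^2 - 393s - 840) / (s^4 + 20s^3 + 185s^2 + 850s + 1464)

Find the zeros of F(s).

Set the numerator to zero: -3s^3 - 60s^2 - 393s - 840 = 0, i.e. -3·(s^3 + 20s^2 + 131s + 280) = 0.
Factoring: (s + 7)(s + 8)(s + 5) = 0.

s = -7, -8, -5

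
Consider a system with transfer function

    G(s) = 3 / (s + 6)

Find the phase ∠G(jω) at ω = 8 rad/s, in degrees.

At s = j8: numerator = 3, denominator = 6 + j8.
∠G = ∠num − ∠den = 0° − (53.130°) = -53.13°.

∠G(j8) ≈ -53.13°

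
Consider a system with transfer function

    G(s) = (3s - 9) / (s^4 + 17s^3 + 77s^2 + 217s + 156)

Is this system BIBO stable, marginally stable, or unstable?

stable

The denominator s^4 + 17s^3 + 77s^2 + 217s + 156 factors as (s^2 + 4s + 13)(s + 12)(s + 1), giving poles at s = -2 ± 3j, -12, -1.
Since all poles lie strictly in the left half-plane, the system is stable.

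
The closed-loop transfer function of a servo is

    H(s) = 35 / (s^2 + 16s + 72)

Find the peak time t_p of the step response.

t_p ≈ 1.111 s

Comparing s^2 + 16s + 72 to s^2 + 2ζωₙs + ωₙ²: ωₙ = √72 ≈ 8.485 rad/s and ζ = 16/(2·√72) ≈ 0.9428.
ζωₙ = 16/2 = 8, so ω_d = ωₙ√(1−ζ²) = √(ωₙ² − (ζωₙ)²) = √(72 − 8²) = √8 ≈ 2.828 rad/s.
t_p = π/ω_d = π/2.828 ≈ 1.111 s.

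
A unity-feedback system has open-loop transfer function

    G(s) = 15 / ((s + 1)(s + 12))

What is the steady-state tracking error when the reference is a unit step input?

G(s) has no poles at the origin.
This is a Type 0 system. Kp = lim_{s→0} G(s) = 15/12 = 5/4.
e_ss = 1/(1 + Kp) = 1/(1 + 5/4) = 4/9 ≈ 0.4444.

e_ss = 0.4444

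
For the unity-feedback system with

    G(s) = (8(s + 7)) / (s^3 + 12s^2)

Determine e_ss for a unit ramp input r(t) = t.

e_ss = 0

G(s) has 2 poles at the origin.
This is a Type 2 system; for a ramp input the steady-state error is zero.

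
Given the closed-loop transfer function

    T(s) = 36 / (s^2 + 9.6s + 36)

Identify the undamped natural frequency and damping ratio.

ωₙ = 6 rad/s, ζ = 0.8

Compare the denominator to the standard form s^2 + 2ζωₙs + ωₙ².
ωₙ² = 36, so ωₙ = 6 rad/s.
2ζωₙ = 9.6, so ζ = 9.6/(2·6) = 0.8.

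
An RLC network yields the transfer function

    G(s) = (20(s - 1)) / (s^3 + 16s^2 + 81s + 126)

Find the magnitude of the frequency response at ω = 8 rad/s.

|G(j8)| ≈ 0.1775

Substitute s = j8: numerator = -20 + j160, denominator = -898 + j136.
|G(j8)| = |-20 + j160| / |-898 + j136| = 161.25 / 908.24 ≈ 0.1775.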